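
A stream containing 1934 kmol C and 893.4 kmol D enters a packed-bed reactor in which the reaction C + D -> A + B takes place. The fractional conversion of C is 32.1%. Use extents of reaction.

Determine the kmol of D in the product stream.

C reacted = 0.321 × 1934 = 620.8 kmol; ν_C = −1, so ξ = 620.8/1 = 620.8 kmol.
Outlet amounts (n = n₀ + ν ξ):
  C: 1934 − 1(620.8) = 1313
  D: 893.4 − 1(620.8) = 272.6
  A: 0 + 1(620.8) = 620.8
  B: 0 + 1(620.8) = 620.8

273 kmol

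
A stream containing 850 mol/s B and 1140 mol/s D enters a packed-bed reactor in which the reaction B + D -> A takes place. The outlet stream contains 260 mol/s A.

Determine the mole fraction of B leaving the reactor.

For A: n = n₀ + 1ξ → 260 = 0 + 1ξ, giving ξ = 260 mol/s.
Outlet amounts (n = n₀ + ν ξ):
  B: 850 − 1(260) = 590
  D: 1140 − 1(260) = 880
  A: 0 + 1(260) = 260
Total out = 1730 mol/s; y_B = 590 / 1730 = 0.341.

0.341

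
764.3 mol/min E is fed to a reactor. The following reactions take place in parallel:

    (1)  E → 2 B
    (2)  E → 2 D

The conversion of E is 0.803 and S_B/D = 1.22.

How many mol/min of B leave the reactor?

Conversion of E: E consumed = 0.803 × 764.3 = 613.7 mol/min = 1ξ₁ + 1ξ₂.
Selectivity: 2ξ₁ / (2ξ₂) = 1.22 → ξ₁ = 1.22 ξ₂.
Substitute: (1·1.22 + 1) ξ₂ = 613.7 → ξ₂ = 276.5 mol/min, ξ₁ = 337.3 mol/min.
Outlet amounts (n = n₀ + Σ ν·ξ):
  E: 764.3 − 1(337.3) − 1(276.5) = 150.6
  B: 0 + 2(337.3) = 674.6
  D: 0 + 2(276.5) = 552.9

675 mol/min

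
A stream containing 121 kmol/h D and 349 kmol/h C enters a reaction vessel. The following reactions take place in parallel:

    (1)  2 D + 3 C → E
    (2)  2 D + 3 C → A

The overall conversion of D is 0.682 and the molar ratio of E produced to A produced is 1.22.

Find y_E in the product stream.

Conversion of D: D consumed = 0.682 × 121 = 82.52 kmol/h = 2ξ₁ + 2ξ₂.
Selectivity: 1ξ₁ / (1ξ₂) = 1.22 → ξ₁ = 1.22 ξ₂.
Substitute: (2·1.22 + 2) ξ₂ = 82.52 → ξ₂ = 18.59 kmol/h, ξ₁ = 22.67 kmol/h.
Outlet amounts (n = n₀ + Σ ν·ξ):
  D: 121 − 2(22.67) − 2(18.59) = 38.48
  C: 349 − 3(22.67) − 3(18.59) = 225.2
  E: 0 + 1(22.67) = 22.67
  A: 0 + 1(18.59) = 18.59
Total out = 305 kmol/h; y_E = 22.67 / 305 = 0.07435.

0.0744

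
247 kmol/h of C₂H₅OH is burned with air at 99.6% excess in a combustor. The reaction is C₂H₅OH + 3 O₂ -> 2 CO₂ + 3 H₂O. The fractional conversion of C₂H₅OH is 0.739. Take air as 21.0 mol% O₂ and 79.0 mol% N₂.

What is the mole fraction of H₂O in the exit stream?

Stoichiometric O₂ = 3 × 247 = 741 kmol/h; O₂ fed = 741 × 1.996 = 1479 kmol/h.
N₂ fed = 1479 × 79/21 = 5564 kmol/h.
Fuel reacted = 0.739 × 247 → ξ = 182.5 kmol/h.
Outlet (n = n₀ + ν ξ):
  C₂H₅OH: 247 − 1(182.5) = 64.47
  O₂: 1479 − 3(182.5) = 931.4
  N₂: 5564 (inert)
  CO₂: 0 + 2(182.5) = 365.1
  H₂O: 0 + 3(182.5) = 547.6
Total out = 7473 kmol/h; y_H₂O = 547.6 / 7473 = 0.07328.

0.0733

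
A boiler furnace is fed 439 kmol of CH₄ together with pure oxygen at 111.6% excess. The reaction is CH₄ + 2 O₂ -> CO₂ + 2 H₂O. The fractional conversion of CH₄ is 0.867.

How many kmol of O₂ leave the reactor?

Stoichiometric O₂ = 2 × 439 = 878 kmol; O₂ fed = 878 × 2.116 = 1858 kmol.
Fuel reacted = 0.867 × 439 → ξ = 380.6 kmol.
Outlet (n = n₀ + ν ξ):
  CH₄: 439 − 1(380.6) = 58.39
  O₂: 1858 − 2(380.6) = 1097
  CO₂: 0 + 1(380.6) = 380.6
  H₂O: 0 + 2(380.6) = 761.2

1100 kmol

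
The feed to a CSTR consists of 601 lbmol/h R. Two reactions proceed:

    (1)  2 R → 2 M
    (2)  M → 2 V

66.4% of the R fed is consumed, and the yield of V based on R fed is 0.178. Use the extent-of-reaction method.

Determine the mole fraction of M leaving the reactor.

Conversion of R: R consumed = 2ξ₁ = 0.664 × 601 → ξ₁ = 199.5 lbmol/h.
Yield of V: 2ξ₂ / 601 = 0.178 → ξ₂ = 53.49 lbmol/h.
Outlet amounts (n = n₀ + Σ ν·ξ):
  R: 601 − 2(199.5) = 201.9
  M: 0 + 2(199.5) − 1(53.49) = 345.6
  V: 0 + 2(53.49) = 107
Total out = 654.5 lbmol/h; y_M = 345.6 / 654.5 = 0.528.

0.528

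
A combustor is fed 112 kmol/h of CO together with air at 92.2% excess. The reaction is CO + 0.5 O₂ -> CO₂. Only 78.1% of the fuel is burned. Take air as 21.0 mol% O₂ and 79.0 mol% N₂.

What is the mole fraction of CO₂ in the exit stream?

0.151

Stoichiometric O₂ = 0.5 × 112 = 56 kmol/h; O₂ fed = 56 × 1.922 = 107.6 kmol/h.
N₂ fed = 107.6 × 79/21 = 404.9 kmol/h.
Fuel reacted = 0.781 × 112 → ξ = 87.47 kmol/h.
Outlet (n = n₀ + ν ξ):
  CO: 112 − 1(87.47) = 24.53
  O₂: 107.6 − 0.5(87.47) = 63.9
  N₂: 404.9 (inert)
  CO₂: 0 + 1(87.47) = 87.47
Total out = 580.8 kmol/h; y_CO₂ = 87.47 / 580.8 = 0.1506.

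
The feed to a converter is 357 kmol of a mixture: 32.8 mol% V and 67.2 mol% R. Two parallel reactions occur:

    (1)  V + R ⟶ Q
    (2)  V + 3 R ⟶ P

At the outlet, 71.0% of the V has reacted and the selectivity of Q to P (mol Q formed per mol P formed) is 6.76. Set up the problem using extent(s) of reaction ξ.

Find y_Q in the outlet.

Conversion of V: V consumed = 0.71 × 117.1 = 83.14 kmol = 1ξ₁ + 1ξ₂.
Selectivity: 1ξ₁ / (1ξ₂) = 6.76 → ξ₁ = 6.76 ξ₂.
Substitute: (1·6.76 + 1) ξ₂ = 83.14 → ξ₂ = 10.71 kmol, ξ₁ = 72.42 kmol.
Outlet amounts (n = n₀ + Σ ν·ξ):
  V: 117.1 − 1(72.42) − 1(10.71) = 33.96
  R: 239.9 − 1(72.42) − 3(10.71) = 135.3
  Q: 0 + 1(72.42) = 72.42
  P: 0 + 1(10.71) = 10.71
Total out = 252.4 kmol; y_Q = 72.42 / 252.4 = 0.2869.

0.287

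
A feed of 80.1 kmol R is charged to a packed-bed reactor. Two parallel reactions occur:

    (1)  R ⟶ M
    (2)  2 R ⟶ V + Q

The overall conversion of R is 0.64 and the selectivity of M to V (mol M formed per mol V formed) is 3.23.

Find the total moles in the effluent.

Conversion of R: R consumed = 0.64 × 80.1 = 51.26 kmol = 1ξ₁ + 2ξ₂.
Selectivity: 1ξ₁ / (1ξ₂) = 3.23 → ξ₁ = 3.23 ξ₂.
Substitute: (1·3.23 + 2) ξ₂ = 51.26 → ξ₂ = 9.802 kmol, ξ₁ = 31.66 kmol.
Outlet amounts (n = n₀ + Σ ν·ξ):
  R: 80.1 − 1(31.66) − 2(9.802) = 28.84
  M: 0 + 1(31.66) = 31.66
  V: 0 + 1(9.802) = 9.802
  Q: 0 + 1(9.802) = 9.802
Total out = 28.84 + 31.66 + 9.802 + 9.802 = 80.1 kmol.

80.1 kmol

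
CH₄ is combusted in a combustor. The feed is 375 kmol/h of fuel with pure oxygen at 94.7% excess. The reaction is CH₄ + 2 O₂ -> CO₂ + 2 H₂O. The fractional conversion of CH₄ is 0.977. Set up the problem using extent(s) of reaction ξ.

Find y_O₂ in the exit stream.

Stoichiometric O₂ = 2 × 375 = 750 kmol/h; O₂ fed = 750 × 1.947 = 1460 kmol/h.
Fuel reacted = 0.977 × 375 → ξ = 366.4 kmol/h.
Outlet (n = n₀ + ν ξ):
  CH₄: 375 − 1(366.4) = 8.625
  O₂: 1460 − 2(366.4) = 727.5
  CO₂: 0 + 1(366.4) = 366.4
  H₂O: 0 + 2(366.4) = 732.8
Total out = 1835 kmol/h; y_O₂ = 727.5 / 1835 = 0.3964.

0.396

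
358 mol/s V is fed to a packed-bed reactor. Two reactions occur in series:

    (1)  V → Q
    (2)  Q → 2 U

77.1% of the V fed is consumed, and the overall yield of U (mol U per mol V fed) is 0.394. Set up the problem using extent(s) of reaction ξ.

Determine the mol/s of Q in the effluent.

205 mol/s

Conversion of V: V consumed = 1ξ₁ = 0.771 × 358 → ξ₁ = 276 mol/s.
Yield of U: 2ξ₂ / 358 = 0.394 → ξ₂ = 70.53 mol/s.
Outlet amounts (n = n₀ + Σ ν·ξ):
  V: 358 − 1(276) = 81.98
  Q: 0 + 1(276) − 1(70.53) = 205.5
  U: 0 + 2(70.53) = 141.1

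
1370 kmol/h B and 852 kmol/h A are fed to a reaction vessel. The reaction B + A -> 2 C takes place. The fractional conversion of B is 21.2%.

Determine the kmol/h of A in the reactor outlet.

B reacted = 0.212 × 1370 = 290.4 kmol/h; ν_B = −1, so ξ = 290.4/1 = 290.4 kmol/h.
Outlet amounts (n = n₀ + ν ξ):
  B: 1370 − 1(290.4) = 1080
  A: 852 − 1(290.4) = 561.6
  C: 0 + 2(290.4) = 580.9

562 kmol/h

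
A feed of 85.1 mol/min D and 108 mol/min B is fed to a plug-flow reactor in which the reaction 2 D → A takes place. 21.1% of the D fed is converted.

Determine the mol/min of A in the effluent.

D reacted = 0.211 × 85.1 = 17.96 mol/min; ν_D = −2, so ξ = 17.96/2 = 8.978 mol/min.
Outlet amounts (n = n₀ + ν ξ):
  D: 85.1 − 2(8.978) = 67.14
  A: 0 + 1(8.978) = 8.978
  B: 108 (inert)

8.98 mol/min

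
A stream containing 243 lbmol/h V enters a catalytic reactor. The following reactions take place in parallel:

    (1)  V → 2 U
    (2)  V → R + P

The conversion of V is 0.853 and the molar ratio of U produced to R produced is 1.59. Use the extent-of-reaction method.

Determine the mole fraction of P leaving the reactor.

0.256

Conversion of V: V consumed = 0.853 × 243 = 207.3 lbmol/h = 1ξ₁ + 1ξ₂.
Selectivity: 2ξ₁ / (1ξ₂) = 1.59 → ξ₁ = 0.795 ξ₂.
Substitute: (1·0.795 + 1) ξ₂ = 207.3 → ξ₂ = 115.5 lbmol/h, ξ₁ = 91.8 lbmol/h.
Outlet amounts (n = n₀ + Σ ν·ξ):
  V: 243 − 1(91.8) − 1(115.5) = 35.72
  U: 0 + 2(91.8) = 183.6
  R: 0 + 1(115.5) = 115.5
  P: 0 + 1(115.5) = 115.5
Total out = 450.3 lbmol/h; y_P = 115.5 / 450.3 = 0.2565.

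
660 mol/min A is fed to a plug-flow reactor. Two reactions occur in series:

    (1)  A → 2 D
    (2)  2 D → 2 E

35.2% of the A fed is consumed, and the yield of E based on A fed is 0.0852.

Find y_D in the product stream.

0.458

Conversion of A: A consumed = 1ξ₁ = 0.352 × 660 → ξ₁ = 232.3 mol/min.
Yield of E: 2ξ₂ / 660 = 0.0852 → ξ₂ = 28.12 mol/min.
Outlet amounts (n = n₀ + Σ ν·ξ):
  A: 660 − 1(232.3) = 427.7
  D: 0 + 2(232.3) − 2(28.12) = 408.4
  E: 0 + 2(28.12) = 56.23
Total out = 892.3 mol/min; y_D = 408.4 / 892.3 = 0.4577.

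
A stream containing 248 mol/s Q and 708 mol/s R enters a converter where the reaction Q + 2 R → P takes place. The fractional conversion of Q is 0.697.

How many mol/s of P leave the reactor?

173 mol/s

Q reacted = 0.697 × 248 = 172.9 mol/s; ν_Q = −1, so ξ = 172.9/1 = 172.9 mol/s.
Outlet amounts (n = n₀ + ν ξ):
  Q: 248 − 1(172.9) = 75.14
  R: 708 − 2(172.9) = 362.3
  P: 0 + 1(172.9) = 172.9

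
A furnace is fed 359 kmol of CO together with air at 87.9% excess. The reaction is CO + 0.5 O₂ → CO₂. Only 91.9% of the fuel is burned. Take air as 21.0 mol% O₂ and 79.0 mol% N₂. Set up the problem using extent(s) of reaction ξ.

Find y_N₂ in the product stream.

0.705

Stoichiometric O₂ = 0.5 × 359 = 179.5 kmol; O₂ fed = 179.5 × 1.879 = 337.3 kmol.
N₂ fed = 337.3 × 79/21 = 1269 kmol.
Fuel reacted = 0.919 × 359 → ξ = 329.9 kmol.
Outlet (n = n₀ + ν ξ):
  CO: 359 − 1(329.9) = 29.08
  O₂: 337.3 − 0.5(329.9) = 172.3
  N₂: 1269 (inert)
  CO₂: 0 + 1(329.9) = 329.9
Total out = 1800 kmol; y_N₂ = 1269 / 1800 = 0.7048.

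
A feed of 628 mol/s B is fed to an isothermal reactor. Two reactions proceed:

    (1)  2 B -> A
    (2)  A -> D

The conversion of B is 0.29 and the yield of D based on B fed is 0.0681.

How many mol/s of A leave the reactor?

Conversion of B: B consumed = 2ξ₁ = 0.29 × 628 → ξ₁ = 91.06 mol/s.
Yield of D: 1ξ₂ / 628 = 0.0681 → ξ₂ = 42.77 mol/s.
Outlet amounts (n = n₀ + Σ ν·ξ):
  B: 628 − 2(91.06) = 445.9
  A: 0 + 1(91.06) − 1(42.77) = 48.29
  D: 0 + 1(42.77) = 42.77

48.3 mol/s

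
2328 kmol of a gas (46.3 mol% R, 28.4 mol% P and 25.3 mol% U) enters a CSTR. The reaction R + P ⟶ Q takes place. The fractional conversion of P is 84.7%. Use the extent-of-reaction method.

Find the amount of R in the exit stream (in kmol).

P reacted = 0.847 × 661.2 = 560 kmol; ν_P = −1, so ξ = 560/1 = 560 kmol.
Outlet amounts (n = n₀ + ν ξ):
  R: 1078 − 1(560) = 517.9
  P: 661.2 − 1(560) = 101.2
  Q: 0 + 1(560) = 560
  U: 589 (inert)

518 kmol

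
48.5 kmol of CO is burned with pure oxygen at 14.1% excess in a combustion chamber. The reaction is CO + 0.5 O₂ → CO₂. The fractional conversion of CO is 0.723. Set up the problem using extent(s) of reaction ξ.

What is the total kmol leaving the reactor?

Stoichiometric O₂ = 0.5 × 48.5 = 24.25 kmol; O₂ fed = 24.25 × 1.141 = 27.67 kmol.
Fuel reacted = 0.723 × 48.5 → ξ = 35.07 kmol.
Outlet (n = n₀ + ν ξ):
  CO: 48.5 − 1(35.07) = 13.43
  O₂: 27.67 − 0.5(35.07) = 10.14
  CO₂: 0 + 1(35.07) = 35.07
Total out = 13.43 + 10.14 + 35.07 = 58.64 kmol.

58.6 kmol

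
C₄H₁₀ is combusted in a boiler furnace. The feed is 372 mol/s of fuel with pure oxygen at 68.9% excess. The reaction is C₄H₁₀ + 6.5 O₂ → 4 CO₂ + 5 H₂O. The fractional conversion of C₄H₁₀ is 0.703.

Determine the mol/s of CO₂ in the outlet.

1050 mol/s

Stoichiometric O₂ = 6.5 × 372 = 2418 mol/s; O₂ fed = 2418 × 1.689 = 4084 mol/s.
Fuel reacted = 0.703 × 372 → ξ = 261.5 mol/s.
Outlet (n = n₀ + ν ξ):
  C₄H₁₀: 372 − 1(261.5) = 110.5
  O₂: 4084 − 6.5(261.5) = 2384
  CO₂: 0 + 4(261.5) = 1046
  H₂O: 0 + 5(261.5) = 1308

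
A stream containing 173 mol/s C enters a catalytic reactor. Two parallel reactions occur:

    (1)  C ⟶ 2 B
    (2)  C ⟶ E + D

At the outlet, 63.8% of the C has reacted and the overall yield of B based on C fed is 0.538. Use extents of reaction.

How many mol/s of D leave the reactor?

Yield of B: 2ξ₁ / 173 = 0.538 → ξ₁ = 46.54 mol/s.
Conversion of C: 1ξ₁ + 1ξ₂ = 0.638 × 173 = 110.4 → ξ₂ = 63.84 mol/s.
Outlet amounts (n = n₀ + Σ ν·ξ):
  C: 173 − 1(46.54) − 1(63.84) = 62.63
  B: 0 + 2(46.54) = 93.07
  E: 0 + 1(63.84) = 63.84
  D: 0 + 1(63.84) = 63.84

63.8 mol/s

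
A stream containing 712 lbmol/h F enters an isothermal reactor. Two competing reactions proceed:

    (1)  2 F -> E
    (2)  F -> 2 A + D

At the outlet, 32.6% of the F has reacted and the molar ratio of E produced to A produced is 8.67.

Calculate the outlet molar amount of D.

Conversion of F: F consumed = 0.326 × 712 = 232.1 lbmol/h = 2ξ₁ + 1ξ₂.
Selectivity: 1ξ₁ / (2ξ₂) = 8.67 → ξ₁ = 17.34 ξ₂.
Substitute: (2·17.34 + 1) ξ₂ = 232.1 → ξ₂ = 6.505 lbmol/h, ξ₁ = 112.8 lbmol/h.
Outlet amounts (n = n₀ + Σ ν·ξ):
  F: 712 − 2(112.8) − 1(6.505) = 479.9
  E: 0 + 1(112.8) = 112.8
  A: 0 + 2(6.505) = 13.01
  D: 0 + 1(6.505) = 6.505

6.51 lbmol/h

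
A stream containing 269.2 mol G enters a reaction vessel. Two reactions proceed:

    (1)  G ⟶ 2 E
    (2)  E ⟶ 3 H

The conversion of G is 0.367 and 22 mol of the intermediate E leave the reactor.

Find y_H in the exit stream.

0.732

Conversion of G: G consumed = 1ξ₁ = 0.367 × 269.2 → ξ₁ = 98.8 mol.
E balance: n_E = 0 + 2ξ₁ − 1ξ₂ = 22 → ξ₂ = (2·98.8 − 22)/1 = 175.6 mol.
Outlet amounts (n = n₀ + Σ ν·ξ):
  G: 269.2 − 1(98.8) = 170.4
  E: 0 + 2(98.8) − 1(175.6) = 22
  H: 0 + 3(175.6) = 526.8
Total out = 719.2 mol; y_H = 526.8 / 719.2 = 0.7325.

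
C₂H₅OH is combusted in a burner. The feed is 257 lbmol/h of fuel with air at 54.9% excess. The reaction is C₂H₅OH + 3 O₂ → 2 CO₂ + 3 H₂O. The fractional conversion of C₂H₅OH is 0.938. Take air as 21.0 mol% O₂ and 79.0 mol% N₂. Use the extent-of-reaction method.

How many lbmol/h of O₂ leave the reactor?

471 lbmol/h

Stoichiometric O₂ = 3 × 257 = 771 lbmol/h; O₂ fed = 771 × 1.549 = 1194 lbmol/h.
N₂ fed = 1194 × 79/21 = 4493 lbmol/h.
Fuel reacted = 0.938 × 257 → ξ = 241.1 lbmol/h.
Outlet (n = n₀ + ν ξ):
  C₂H₅OH: 257 − 1(241.1) = 15.93
  O₂: 1194 − 3(241.1) = 471.1
  N₂: 4493 (inert)
  CO₂: 0 + 2(241.1) = 482.1
  H₂O: 0 + 3(241.1) = 723.2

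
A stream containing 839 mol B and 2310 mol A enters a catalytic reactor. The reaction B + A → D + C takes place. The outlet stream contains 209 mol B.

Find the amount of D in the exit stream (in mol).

630 mol

For B: n = n₀ − 1ξ → 209 = 839 − 1ξ, giving ξ = 630 mol.
Outlet amounts (n = n₀ + ν ξ):
  B: 839 − 1(630) = 209
  A: 2310 − 1(630) = 1680
  D: 0 + 1(630) = 630
  C: 0 + 1(630) = 630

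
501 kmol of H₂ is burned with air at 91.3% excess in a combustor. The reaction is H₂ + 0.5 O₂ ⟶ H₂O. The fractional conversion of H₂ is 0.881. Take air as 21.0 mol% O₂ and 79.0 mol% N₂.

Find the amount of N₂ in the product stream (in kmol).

Stoichiometric O₂ = 0.5 × 501 = 250.5 kmol; O₂ fed = 250.5 × 1.913 = 479.2 kmol.
N₂ fed = 479.2 × 79/21 = 1803 kmol.
Fuel reacted = 0.881 × 501 → ξ = 441.4 kmol.
Outlet (n = n₀ + ν ξ):
  H₂: 501 − 1(441.4) = 59.62
  O₂: 479.2 − 0.5(441.4) = 258.5
  N₂: 1803 (inert)
  H₂O: 0 + 1(441.4) = 441.4

1800 kmol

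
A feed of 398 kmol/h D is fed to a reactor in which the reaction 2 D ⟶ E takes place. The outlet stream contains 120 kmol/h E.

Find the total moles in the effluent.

For E: n = n₀ + 1ξ → 120 = 0 + 1ξ, giving ξ = 120 kmol/h.
Outlet amounts (n = n₀ + ν ξ):
  D: 398 − 2(120) = 158
  E: 0 + 1(120) = 120
Total out = 158 + 120 = 278 kmol/h.

278 kmol/h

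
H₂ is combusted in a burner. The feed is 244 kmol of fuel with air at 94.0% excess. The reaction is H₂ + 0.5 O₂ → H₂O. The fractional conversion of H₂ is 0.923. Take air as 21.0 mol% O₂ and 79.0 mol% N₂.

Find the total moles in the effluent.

Stoichiometric O₂ = 0.5 × 244 = 122 kmol; O₂ fed = 122 × 1.940 = 236.7 kmol.
N₂ fed = 236.7 × 79/21 = 890.4 kmol.
Fuel reacted = 0.923 × 244 → ξ = 225.2 kmol.
Outlet (n = n₀ + ν ξ):
  H₂: 244 − 1(225.2) = 18.79
  O₂: 236.7 − 0.5(225.2) = 124.1
  N₂: 890.4 (inert)
  H₂O: 0 + 1(225.2) = 225.2
Total out = 18.79 + 124.1 + 890.4 + 225.2 = 1258 kmol.

1260 kmol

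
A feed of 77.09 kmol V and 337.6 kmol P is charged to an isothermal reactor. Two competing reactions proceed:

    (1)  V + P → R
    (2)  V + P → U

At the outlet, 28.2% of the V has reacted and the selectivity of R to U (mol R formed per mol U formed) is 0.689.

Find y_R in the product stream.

0.0226

Conversion of V: V consumed = 0.282 × 77.09 = 21.74 kmol = 1ξ₁ + 1ξ₂.
Selectivity: 1ξ₁ / (1ξ₂) = 0.689 → ξ₁ = 0.689 ξ₂.
Substitute: (1·0.689 + 1) ξ₂ = 21.74 → ξ₂ = 12.87 kmol, ξ₁ = 8.868 kmol.
Outlet amounts (n = n₀ + Σ ν·ξ):
  V: 77.09 − 1(8.868) − 1(12.87) = 55.35
  P: 337.6 − 1(8.868) − 1(12.87) = 315.9
  R: 0 + 1(8.868) = 8.868
  U: 0 + 1(12.87) = 12.87
Total out = 393 kmol; y_R = 8.868 / 393 = 0.02257.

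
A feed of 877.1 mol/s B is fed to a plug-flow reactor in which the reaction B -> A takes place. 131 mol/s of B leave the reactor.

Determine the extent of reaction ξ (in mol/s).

ξ = 746 mol/s

For B: n = n₀ − 1ξ → 131 = 877.1 − 1ξ, giving ξ = 746.1 mol/s.
Outlet amounts (n = n₀ + ν ξ):
  B: 877.1 − 1(746.1) = 131
  A: 0 + 1(746.1) = 746.1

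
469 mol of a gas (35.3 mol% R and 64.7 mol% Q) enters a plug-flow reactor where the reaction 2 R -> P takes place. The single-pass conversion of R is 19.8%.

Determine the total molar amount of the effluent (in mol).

R reacted = 0.198 × 165.6 = 32.78 mol; ν_R = −2, so ξ = 32.78/2 = 16.39 mol.
Outlet amounts (n = n₀ + ν ξ):
  R: 165.6 − 2(16.39) = 132.8
  P: 0 + 1(16.39) = 16.39
  Q: 303.4 (inert)
Total out = 132.8 + 16.39 + 303.4 = 452.6 mol.

453 mol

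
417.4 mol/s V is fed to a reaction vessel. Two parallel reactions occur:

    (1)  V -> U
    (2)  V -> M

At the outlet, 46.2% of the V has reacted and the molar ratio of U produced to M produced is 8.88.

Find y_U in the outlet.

0.415

Conversion of V: V consumed = 0.462 × 417.4 = 192.8 mol/s = 1ξ₁ + 1ξ₂.
Selectivity: 1ξ₁ / (1ξ₂) = 8.88 → ξ₁ = 8.88 ξ₂.
Substitute: (1·8.88 + 1) ξ₂ = 192.8 → ξ₂ = 19.52 mol/s, ξ₁ = 173.3 mol/s.
Outlet amounts (n = n₀ + Σ ν·ξ):
  V: 417.4 − 1(173.3) − 1(19.52) = 224.6
  U: 0 + 1(173.3) = 173.3
  M: 0 + 1(19.52) = 19.52
Total out = 417.4 mol/s; y_U = 173.3 / 417.4 = 0.4152.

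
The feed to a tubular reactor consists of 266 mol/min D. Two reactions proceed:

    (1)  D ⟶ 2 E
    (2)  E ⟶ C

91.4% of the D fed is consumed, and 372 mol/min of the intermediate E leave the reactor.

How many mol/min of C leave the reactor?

Conversion of D: D consumed = 1ξ₁ = 0.914 × 266 → ξ₁ = 243.1 mol/min.
E balance: n_E = 0 + 2ξ₁ − 1ξ₂ = 372 → ξ₂ = (2·243.1 − 372)/1 = 114.2 mol/min.
Outlet amounts (n = n₀ + Σ ν·ξ):
  D: 266 − 1(243.1) = 22.88
  E: 0 + 2(243.1) − 1(114.2) = 372
  C: 0 + 1(114.2) = 114.2

114 mol/min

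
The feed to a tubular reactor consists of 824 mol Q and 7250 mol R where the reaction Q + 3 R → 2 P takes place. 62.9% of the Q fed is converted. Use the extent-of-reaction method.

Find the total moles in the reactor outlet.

7040 mol

Q reacted = 0.629 × 824 = 518.3 mol; ν_Q = −1, so ξ = 518.3/1 = 518.3 mol.
Outlet amounts (n = n₀ + ν ξ):
  Q: 824 − 1(518.3) = 305.7
  R: 7250 − 3(518.3) = 5695
  P: 0 + 2(518.3) = 1037
Total out = 305.7 + 5695 + 1037 = 7037 mol.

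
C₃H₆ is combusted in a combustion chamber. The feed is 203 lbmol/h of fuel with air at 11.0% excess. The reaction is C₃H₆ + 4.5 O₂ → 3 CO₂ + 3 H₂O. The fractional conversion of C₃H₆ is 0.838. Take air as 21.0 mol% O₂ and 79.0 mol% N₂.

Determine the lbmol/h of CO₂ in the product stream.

510 lbmol/h

Stoichiometric O₂ = 4.5 × 203 = 913.5 lbmol/h; O₂ fed = 913.5 × 1.110 = 1014 lbmol/h.
N₂ fed = 1014 × 79/21 = 3815 lbmol/h.
Fuel reacted = 0.838 × 203 → ξ = 170.1 lbmol/h.
Outlet (n = n₀ + ν ξ):
  C₃H₆: 203 − 1(170.1) = 32.89
  O₂: 1014 − 4.5(170.1) = 248.5
  N₂: 3815 (inert)
  CO₂: 0 + 3(170.1) = 510.3
  H₂O: 0 + 3(170.1) = 510.3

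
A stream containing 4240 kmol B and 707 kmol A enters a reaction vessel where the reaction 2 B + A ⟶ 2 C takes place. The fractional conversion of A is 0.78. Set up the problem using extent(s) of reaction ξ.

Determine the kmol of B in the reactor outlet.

3140 kmol

A reacted = 0.78 × 707 = 551.5 kmol; ν_A = −1, so ξ = 551.5/1 = 551.5 kmol.
Outlet amounts (n = n₀ + ν ξ):
  B: 4240 − 2(551.5) = 3137
  A: 707 − 1(551.5) = 155.5
  C: 0 + 2(551.5) = 1103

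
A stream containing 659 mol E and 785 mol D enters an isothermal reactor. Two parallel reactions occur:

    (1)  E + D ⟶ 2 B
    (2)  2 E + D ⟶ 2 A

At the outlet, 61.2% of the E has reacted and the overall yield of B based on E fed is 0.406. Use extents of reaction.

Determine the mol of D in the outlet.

Yield of B: 2ξ₁ / 659 = 0.406 → ξ₁ = 133.8 mol.
Conversion of E: 1ξ₁ + 2ξ₂ = 0.612 × 659 = 403.3 → ξ₂ = 134.8 mol.
Outlet amounts (n = n₀ + Σ ν·ξ):
  E: 659 − 1(133.8) − 2(134.8) = 255.7
  D: 785 − 1(133.8) − 1(134.8) = 516.5
  B: 0 + 2(133.8) = 267.6
  A: 0 + 2(134.8) = 269.5

516 mol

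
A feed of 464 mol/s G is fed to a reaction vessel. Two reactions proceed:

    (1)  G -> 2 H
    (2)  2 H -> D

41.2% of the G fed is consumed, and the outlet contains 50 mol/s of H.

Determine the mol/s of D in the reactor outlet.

Conversion of G: G consumed = 1ξ₁ = 0.412 × 464 → ξ₁ = 191.2 mol/s.
H balance: n_H = 0 + 2ξ₁ − 2ξ₂ = 50 → ξ₂ = (2·191.2 − 50)/2 = 166.2 mol/s.
Outlet amounts (n = n₀ + Σ ν·ξ):
  G: 464 − 1(191.2) = 272.8
  H: 0 + 2(191.2) − 2(166.2) = 50
  D: 0 + 1(166.2) = 166.2

166 mol/s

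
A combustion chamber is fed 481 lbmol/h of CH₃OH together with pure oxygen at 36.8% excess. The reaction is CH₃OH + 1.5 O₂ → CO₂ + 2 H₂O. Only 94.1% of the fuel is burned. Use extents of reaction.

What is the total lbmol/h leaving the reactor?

Stoichiometric O₂ = 1.5 × 481 = 721.5 lbmol/h; O₂ fed = 721.5 × 1.368 = 987 lbmol/h.
Fuel reacted = 0.941 × 481 → ξ = 452.6 lbmol/h.
Outlet (n = n₀ + ν ξ):
  CH₃OH: 481 − 1(452.6) = 28.38
  O₂: 987 − 1.5(452.6) = 308.1
  CO₂: 0 + 1(452.6) = 452.6
  H₂O: 0 + 2(452.6) = 905.2
Total out = 28.38 + 308.1 + 452.6 + 905.2 = 1694 lbmol/h.

1690 lbmol/h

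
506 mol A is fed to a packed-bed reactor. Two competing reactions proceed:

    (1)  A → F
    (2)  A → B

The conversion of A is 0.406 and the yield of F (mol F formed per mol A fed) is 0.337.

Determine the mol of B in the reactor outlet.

34.9 mol

Yield of F: 1ξ₁ / 506 = 0.337 → ξ₁ = 170.5 mol.
Conversion of A: 1ξ₁ + 1ξ₂ = 0.406 × 506 = 205.4 → ξ₂ = 34.91 mol.
Outlet amounts (n = n₀ + Σ ν·ξ):
  A: 506 − 1(170.5) − 1(34.91) = 300.6
  F: 0 + 1(170.5) = 170.5
  B: 0 + 1(34.91) = 34.91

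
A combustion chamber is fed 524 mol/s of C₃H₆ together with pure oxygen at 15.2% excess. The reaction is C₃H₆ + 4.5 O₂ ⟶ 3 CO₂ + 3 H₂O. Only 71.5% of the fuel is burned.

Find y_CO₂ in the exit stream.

0.328

Stoichiometric O₂ = 4.5 × 524 = 2358 mol/s; O₂ fed = 2358 × 1.152 = 2716 mol/s.
Fuel reacted = 0.715 × 524 → ξ = 374.7 mol/s.
Outlet (n = n₀ + ν ξ):
  C₃H₆: 524 − 1(374.7) = 149.3
  O₂: 2716 − 4.5(374.7) = 1030
  CO₂: 0 + 3(374.7) = 1124
  H₂O: 0 + 3(374.7) = 1124
Total out = 3428 mol/s; y_CO₂ = 1124 / 3428 = 0.3279.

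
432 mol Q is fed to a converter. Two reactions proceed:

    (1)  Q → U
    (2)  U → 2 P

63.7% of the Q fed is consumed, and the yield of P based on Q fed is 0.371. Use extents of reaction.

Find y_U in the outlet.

Conversion of Q: Q consumed = 1ξ₁ = 0.637 × 432 → ξ₁ = 275.2 mol.
Yield of P: 2ξ₂ / 432 = 0.371 → ξ₂ = 80.14 mol.
Outlet amounts (n = n₀ + Σ ν·ξ):
  Q: 432 − 1(275.2) = 156.8
  U: 0 + 1(275.2) − 1(80.14) = 195
  P: 0 + 2(80.14) = 160.3
Total out = 512.1 mol; y_U = 195 / 512.1 = 0.3809.

0.381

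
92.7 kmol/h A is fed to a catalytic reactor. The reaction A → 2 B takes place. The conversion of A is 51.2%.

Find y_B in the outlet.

0.677

A reacted = 0.512 × 92.7 = 47.46 kmol/h; ν_A = −1, so ξ = 47.46/1 = 47.46 kmol/h.
Outlet amounts (n = n₀ + ν ξ):
  A: 92.7 − 1(47.46) = 45.24
  B: 0 + 2(47.46) = 94.92
Total out = 140.2 kmol/h; y_B = 94.92 / 140.2 = 0.6772.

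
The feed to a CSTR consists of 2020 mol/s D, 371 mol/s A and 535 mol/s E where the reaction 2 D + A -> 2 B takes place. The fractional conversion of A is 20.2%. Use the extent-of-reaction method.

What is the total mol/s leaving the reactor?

A reacted = 0.202 × 371 = 74.94 mol/s; ν_A = −1, so ξ = 74.94/1 = 74.94 mol/s.
Outlet amounts (n = n₀ + ν ξ):
  D: 2020 − 2(74.94) = 1870
  A: 371 − 1(74.94) = 296.1
  B: 0 + 2(74.94) = 149.9
  E: 535 (inert)
Total out = 1870 + 296.1 + 149.9 + 535 = 2851 mol/s.

2850 mol/s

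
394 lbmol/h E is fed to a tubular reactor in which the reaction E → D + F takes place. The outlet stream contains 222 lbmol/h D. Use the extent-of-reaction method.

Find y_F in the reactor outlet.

For D: n = n₀ + 1ξ → 222 = 0 + 1ξ, giving ξ = 222 lbmol/h.
Outlet amounts (n = n₀ + ν ξ):
  E: 394 − 1(222) = 172
  D: 0 + 1(222) = 222
  F: 0 + 1(222) = 222
Total out = 616 lbmol/h; y_F = 222 / 616 = 0.3604.

0.36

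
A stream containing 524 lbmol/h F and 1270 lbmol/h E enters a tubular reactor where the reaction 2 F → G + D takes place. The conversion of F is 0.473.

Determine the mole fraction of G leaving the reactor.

F reacted = 0.473 × 524 = 247.9 lbmol/h; ν_F = −2, so ξ = 247.9/2 = 123.9 lbmol/h.
Outlet amounts (n = n₀ + ν ξ):
  F: 524 − 2(123.9) = 276.1
  G: 0 + 1(123.9) = 123.9
  D: 0 + 1(123.9) = 123.9
  E: 1270 (inert)
Total out = 1794 lbmol/h; y_G = 123.9 / 1794 = 0.06908.

0.0691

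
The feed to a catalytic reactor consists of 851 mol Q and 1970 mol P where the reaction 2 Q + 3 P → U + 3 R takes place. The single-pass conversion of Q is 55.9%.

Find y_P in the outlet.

Q reacted = 0.559 × 851 = 475.7 mol; ν_Q = −2, so ξ = 475.7/2 = 237.9 mol.
Outlet amounts (n = n₀ + ν ξ):
  Q: 851 − 2(237.9) = 375.3
  P: 1970 − 3(237.9) = 1256
  U: 0 + 1(237.9) = 237.9
  R: 0 + 3(237.9) = 713.6
Total out = 2583 mol; y_P = 1256 / 2583 = 0.4864.

0.486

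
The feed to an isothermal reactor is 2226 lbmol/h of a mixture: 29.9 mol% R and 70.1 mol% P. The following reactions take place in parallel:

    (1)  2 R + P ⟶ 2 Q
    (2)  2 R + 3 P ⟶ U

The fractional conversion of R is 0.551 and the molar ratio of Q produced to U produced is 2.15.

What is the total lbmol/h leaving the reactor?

Conversion of R: R consumed = 0.551 × 665.6 = 366.7 lbmol/h = 2ξ₁ + 2ξ₂.
Selectivity: 2ξ₁ / (1ξ₂) = 2.15 → ξ₁ = 1.075 ξ₂.
Substitute: (2·1.075 + 2) ξ₂ = 366.7 → ξ₂ = 88.37 lbmol/h, ξ₁ = 95 lbmol/h.
Outlet amounts (n = n₀ + Σ ν·ξ):
  R: 665.6 − 2(95) − 2(88.37) = 298.8
  P: 1560 − 1(95) − 3(88.37) = 1200
  Q: 0 + 2(95) = 190
  U: 0 + 1(88.37) = 88.37
Total out = 298.8 + 1200 + 190 + 88.37 = 1778 lbmol/h.

1780 lbmol/h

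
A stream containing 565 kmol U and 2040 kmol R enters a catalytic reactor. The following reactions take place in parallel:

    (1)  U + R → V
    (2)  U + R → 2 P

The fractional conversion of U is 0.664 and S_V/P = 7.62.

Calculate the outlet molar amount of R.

1660 kmol

Conversion of U: U consumed = 0.664 × 565 = 375.2 kmol = 1ξ₁ + 1ξ₂.
Selectivity: 1ξ₁ / (2ξ₂) = 7.62 → ξ₁ = 15.24 ξ₂.
Substitute: (1·15.24 + 1) ξ₂ = 375.2 → ξ₂ = 23.1 kmol, ξ₁ = 352.1 kmol.
Outlet amounts (n = n₀ + Σ ν·ξ):
  U: 565 − 1(352.1) − 1(23.1) = 189.8
  R: 2040 − 1(352.1) − 1(23.1) = 1665
  V: 0 + 1(352.1) = 352.1
  P: 0 + 2(23.1) = 46.2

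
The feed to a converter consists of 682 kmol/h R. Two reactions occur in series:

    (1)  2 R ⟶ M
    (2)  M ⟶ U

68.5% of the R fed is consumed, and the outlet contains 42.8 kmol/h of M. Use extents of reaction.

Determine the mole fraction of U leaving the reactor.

0.425

Conversion of R: R consumed = 2ξ₁ = 0.685 × 682 → ξ₁ = 233.6 kmol/h.
M balance: n_M = 0 + 1ξ₁ − 1ξ₂ = 42.8 → ξ₂ = (1·233.6 − 42.8)/1 = 190.8 kmol/h.
Outlet amounts (n = n₀ + Σ ν·ξ):
  R: 682 − 2(233.6) = 214.8
  M: 0 + 1(233.6) − 1(190.8) = 42.8
  U: 0 + 1(190.8) = 190.8
Total out = 448.4 kmol/h; y_U = 190.8 / 448.4 = 0.4255.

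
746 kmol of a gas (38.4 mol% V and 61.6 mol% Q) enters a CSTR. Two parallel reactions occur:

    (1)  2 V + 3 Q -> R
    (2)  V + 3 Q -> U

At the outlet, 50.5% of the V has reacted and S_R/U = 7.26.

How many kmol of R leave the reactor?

Conversion of V: V consumed = 0.505 × 286.5 = 144.7 kmol = 2ξ₁ + 1ξ₂.
Selectivity: 1ξ₁ / (1ξ₂) = 7.26 → ξ₁ = 7.26 ξ₂.
Substitute: (2·7.26 + 1) ξ₂ = 144.7 → ξ₂ = 9.321 kmol, ξ₁ = 67.67 kmol.
Outlet amounts (n = n₀ + Σ ν·ξ):
  V: 286.5 − 2(67.67) − 1(9.321) = 141.8
  Q: 459.5 − 3(67.67) − 3(9.321) = 228.6
  R: 0 + 1(67.67) = 67.67
  U: 0 + 1(9.321) = 9.321

67.7 kmol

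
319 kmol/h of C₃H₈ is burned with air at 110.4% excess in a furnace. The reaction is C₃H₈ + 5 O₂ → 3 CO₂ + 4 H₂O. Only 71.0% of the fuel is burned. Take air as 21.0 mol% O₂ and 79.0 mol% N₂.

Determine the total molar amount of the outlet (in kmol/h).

Stoichiometric O₂ = 5 × 319 = 1595 kmol/h; O₂ fed = 1595 × 2.104 = 3356 kmol/h.
N₂ fed = 3356 × 79/21 = 12620 kmol/h.
Fuel reacted = 0.71 × 319 → ξ = 226.5 kmol/h.
Outlet (n = n₀ + ν ξ):
  C₃H₈: 319 − 1(226.5) = 92.51
  O₂: 3356 − 5(226.5) = 2223
  N₂: 12620 (inert)
  CO₂: 0 + 3(226.5) = 679.5
  H₂O: 0 + 4(226.5) = 906
Total out = 92.51 + 2223 + 12620 + 679.5 + 906 = 16530 kmol/h.

16500 kmol/h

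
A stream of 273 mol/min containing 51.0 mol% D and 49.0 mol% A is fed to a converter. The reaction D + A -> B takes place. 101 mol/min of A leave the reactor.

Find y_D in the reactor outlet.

0.443

For A: n = n₀ − 1ξ → 101 = 133.8 − 1ξ, giving ξ = 32.77 mol/min.
Outlet amounts (n = n₀ + ν ξ):
  D: 139.2 − 1(32.77) = 106.5
  A: 133.8 − 1(32.77) = 101
  B: 0 + 1(32.77) = 32.77
Total out = 240.2 mol/min; y_D = 106.5 / 240.2 = 0.4432.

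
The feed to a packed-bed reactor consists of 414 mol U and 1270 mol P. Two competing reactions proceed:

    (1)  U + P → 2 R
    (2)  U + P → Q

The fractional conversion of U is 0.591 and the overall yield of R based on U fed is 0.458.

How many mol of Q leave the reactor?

150 mol

Yield of R: 2ξ₁ / 414 = 0.458 → ξ₁ = 94.81 mol.
Conversion of U: 1ξ₁ + 1ξ₂ = 0.591 × 414 = 244.7 → ξ₂ = 149.9 mol.
Outlet amounts (n = n₀ + Σ ν·ξ):
  U: 414 − 1(94.81) − 1(149.9) = 169.3
  P: 1270 − 1(94.81) − 1(149.9) = 1025
  R: 0 + 2(94.81) = 189.6
  Q: 0 + 1(149.9) = 149.9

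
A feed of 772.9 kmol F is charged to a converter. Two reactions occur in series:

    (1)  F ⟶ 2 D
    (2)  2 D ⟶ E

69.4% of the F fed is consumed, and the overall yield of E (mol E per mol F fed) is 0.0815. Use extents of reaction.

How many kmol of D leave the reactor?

Conversion of F: F consumed = 1ξ₁ = 0.694 × 772.9 → ξ₁ = 536.4 kmol.
Yield of E: 1ξ₂ / 772.9 = 0.0815 → ξ₂ = 62.99 kmol.
Outlet amounts (n = n₀ + Σ ν·ξ):
  F: 772.9 − 1(536.4) = 236.5
  D: 0 + 2(536.4) − 2(62.99) = 946.8
  E: 0 + 1(62.99) = 62.99

947 kmol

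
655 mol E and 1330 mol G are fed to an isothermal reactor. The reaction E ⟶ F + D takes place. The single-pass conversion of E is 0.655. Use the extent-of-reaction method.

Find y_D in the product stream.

0.178

E reacted = 0.655 × 655 = 429 mol; ν_E = −1, so ξ = 429/1 = 429 mol.
Outlet amounts (n = n₀ + ν ξ):
  E: 655 − 1(429) = 226
  F: 0 + 1(429) = 429
  D: 0 + 1(429) = 429
  G: 1330 (inert)
Total out = 2414 mol; y_D = 429 / 2414 = 0.1777.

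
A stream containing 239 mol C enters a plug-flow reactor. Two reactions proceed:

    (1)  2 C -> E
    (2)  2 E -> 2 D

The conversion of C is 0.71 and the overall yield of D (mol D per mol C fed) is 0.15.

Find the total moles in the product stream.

Conversion of C: C consumed = 2ξ₁ = 0.71 × 239 → ξ₁ = 84.84 mol.
Yield of D: 2ξ₂ / 239 = 0.15 → ξ₂ = 17.93 mol.
Outlet amounts (n = n₀ + Σ ν·ξ):
  C: 239 − 2(84.84) = 69.31
  E: 0 + 1(84.84) − 2(17.93) = 48.99
  D: 0 + 2(17.93) = 35.85
Total out = 69.31 + 48.99 + 35.85 = 154.2 mol.

154 mol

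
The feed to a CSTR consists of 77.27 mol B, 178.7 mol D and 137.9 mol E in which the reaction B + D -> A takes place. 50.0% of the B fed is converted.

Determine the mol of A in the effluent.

38.6 mol

B reacted = 0.5 × 77.27 = 38.63 mol; ν_B = −1, so ξ = 38.63/1 = 38.63 mol.
Outlet amounts (n = n₀ + ν ξ):
  B: 77.27 − 1(38.63) = 38.63
  D: 178.7 − 1(38.63) = 140.1
  A: 0 + 1(38.63) = 38.63
  E: 137.9 (inert)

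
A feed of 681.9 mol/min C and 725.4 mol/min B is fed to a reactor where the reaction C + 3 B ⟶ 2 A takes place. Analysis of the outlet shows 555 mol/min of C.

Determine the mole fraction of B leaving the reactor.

For C: n = n₀ − 1ξ → 555 = 681.9 − 1ξ, giving ξ = 126.9 mol/min.
Outlet amounts (n = n₀ + ν ξ):
  C: 681.9 − 1(126.9) = 555
  B: 725.4 − 3(126.9) = 344.7
  A: 0 + 2(126.9) = 253.8
Total out = 1154 mol/min; y_B = 344.7 / 1154 = 0.2988.

0.299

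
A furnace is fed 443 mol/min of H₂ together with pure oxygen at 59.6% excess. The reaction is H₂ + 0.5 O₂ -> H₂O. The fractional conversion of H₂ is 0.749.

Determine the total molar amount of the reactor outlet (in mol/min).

Stoichiometric O₂ = 0.5 × 443 = 221.5 mol/min; O₂ fed = 221.5 × 1.596 = 353.5 mol/min.
Fuel reacted = 0.749 × 443 → ξ = 331.8 mol/min.
Outlet (n = n₀ + ν ξ):
  H₂: 443 − 1(331.8) = 111.2
  O₂: 353.5 − 0.5(331.8) = 187.6
  H₂O: 0 + 1(331.8) = 331.8
Total out = 111.2 + 187.6 + 331.8 = 630.6 mol/min.

631 mol/min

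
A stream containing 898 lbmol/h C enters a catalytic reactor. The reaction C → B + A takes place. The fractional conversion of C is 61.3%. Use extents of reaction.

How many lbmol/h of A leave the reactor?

C reacted = 0.613 × 898 = 550.5 lbmol/h; ν_C = −1, so ξ = 550.5/1 = 550.5 lbmol/h.
Outlet amounts (n = n₀ + ν ξ):
  C: 898 − 1(550.5) = 347.5
  B: 0 + 1(550.5) = 550.5
  A: 0 + 1(550.5) = 550.5

550 lbmol/h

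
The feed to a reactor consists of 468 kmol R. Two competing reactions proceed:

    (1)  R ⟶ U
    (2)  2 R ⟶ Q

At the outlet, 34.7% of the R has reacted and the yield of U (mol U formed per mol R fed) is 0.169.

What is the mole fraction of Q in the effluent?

0.0977

Yield of U: 1ξ₁ / 468 = 0.169 → ξ₁ = 79.09 kmol.
Conversion of R: 1ξ₁ + 2ξ₂ = 0.347 × 468 = 162.4 → ξ₂ = 41.65 kmol.
Outlet amounts (n = n₀ + Σ ν·ξ):
  R: 468 − 1(79.09) − 2(41.65) = 305.6
  U: 0 + 1(79.09) = 79.09
  Q: 0 + 1(41.65) = 41.65
Total out = 426.3 kmol; y_Q = 41.65 / 426.3 = 0.09769.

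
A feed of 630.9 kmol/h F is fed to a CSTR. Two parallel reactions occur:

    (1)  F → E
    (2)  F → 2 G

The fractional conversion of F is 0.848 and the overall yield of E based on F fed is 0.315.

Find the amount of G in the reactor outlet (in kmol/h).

Yield of E: 1ξ₁ / 630.9 = 0.315 → ξ₁ = 198.7 kmol/h.
Conversion of F: 1ξ₁ + 1ξ₂ = 0.848 × 630.9 = 535 → ξ₂ = 336.3 kmol/h.
Outlet amounts (n = n₀ + Σ ν·ξ):
  F: 630.9 − 1(198.7) − 1(336.3) = 95.9
  E: 0 + 1(198.7) = 198.7
  G: 0 + 2(336.3) = 672.5

673 kmol/h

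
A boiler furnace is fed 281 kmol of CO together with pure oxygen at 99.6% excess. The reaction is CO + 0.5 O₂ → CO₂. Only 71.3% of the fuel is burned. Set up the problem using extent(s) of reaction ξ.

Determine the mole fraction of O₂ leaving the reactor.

0.391

Stoichiometric O₂ = 0.5 × 281 = 140.5 kmol; O₂ fed = 140.5 × 1.996 = 280.4 kmol.
Fuel reacted = 0.713 × 281 → ξ = 200.4 kmol.
Outlet (n = n₀ + ν ξ):
  CO: 281 − 1(200.4) = 80.65
  O₂: 280.4 − 0.5(200.4) = 180.3
  CO₂: 0 + 1(200.4) = 200.4
Total out = 461.3 kmol; y_O₂ = 180.3 / 461.3 = 0.3908.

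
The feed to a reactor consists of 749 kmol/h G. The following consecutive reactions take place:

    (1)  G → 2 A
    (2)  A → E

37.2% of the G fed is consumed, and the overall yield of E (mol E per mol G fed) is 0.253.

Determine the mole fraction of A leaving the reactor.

Conversion of G: G consumed = 1ξ₁ = 0.372 × 749 → ξ₁ = 278.6 kmol/h.
Yield of E: 1ξ₂ / 749 = 0.253 → ξ₂ = 189.5 kmol/h.
Outlet amounts (n = n₀ + Σ ν·ξ):
  G: 749 − 1(278.6) = 470.4
  A: 0 + 2(278.6) − 1(189.5) = 367.8
  E: 0 + 1(189.5) = 189.5
Total out = 1028 kmol/h; y_A = 367.8 / 1028 = 0.3579.

0.358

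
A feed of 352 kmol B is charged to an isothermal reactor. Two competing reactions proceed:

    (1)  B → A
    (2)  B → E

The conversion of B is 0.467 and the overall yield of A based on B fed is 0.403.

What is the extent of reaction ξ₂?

Yield of A: 1ξ₁ / 352 = 0.403 → ξ₁ = 141.9 kmol.
Conversion of B: 1ξ₁ + 1ξ₂ = 0.467 × 352 = 164.4 → ξ₂ = 22.53 kmol.
Outlet amounts (n = n₀ + Σ ν·ξ):
  B: 352 − 1(141.9) − 1(22.53) = 187.6
  A: 0 + 1(141.9) = 141.9
  E: 0 + 1(22.53) = 22.53

ξ₂ = 22.5 kmol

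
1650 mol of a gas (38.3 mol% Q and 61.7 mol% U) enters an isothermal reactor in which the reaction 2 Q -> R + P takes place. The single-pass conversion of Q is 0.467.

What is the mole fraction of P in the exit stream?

Q reacted = 0.467 × 631.9 = 295.1 mol; ν_Q = −2, so ξ = 295.1/2 = 147.6 mol.
Outlet amounts (n = n₀ + ν ξ):
  Q: 631.9 − 2(147.6) = 336.8
  R: 0 + 1(147.6) = 147.6
  P: 0 + 1(147.6) = 147.6
  U: 1018 (inert)
Total out = 1650 mol; y_P = 147.6 / 1650 = 0.08943.

0.0894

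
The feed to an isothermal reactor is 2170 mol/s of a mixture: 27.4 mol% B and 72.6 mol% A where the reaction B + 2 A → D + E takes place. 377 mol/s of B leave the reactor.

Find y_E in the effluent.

For B: n = n₀ − 1ξ → 377 = 594.6 − 1ξ, giving ξ = 217.6 mol/s.
Outlet amounts (n = n₀ + ν ξ):
  B: 594.6 − 1(217.6) = 377
  A: 1575 − 2(217.6) = 1140
  D: 0 + 1(217.6) = 217.6
  E: 0 + 1(217.6) = 217.6
Total out = 1952 mol/s; y_E = 217.6 / 1952 = 0.1114.

0.111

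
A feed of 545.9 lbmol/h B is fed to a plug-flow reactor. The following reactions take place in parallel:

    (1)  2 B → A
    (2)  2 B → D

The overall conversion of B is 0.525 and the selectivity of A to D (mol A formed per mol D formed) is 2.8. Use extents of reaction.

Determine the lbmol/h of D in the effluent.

37.7 lbmol/h

Conversion of B: B consumed = 0.525 × 545.9 = 286.6 lbmol/h = 2ξ₁ + 2ξ₂.
Selectivity: 1ξ₁ / (1ξ₂) = 2.8 → ξ₁ = 2.8 ξ₂.
Substitute: (2·2.8 + 2) ξ₂ = 286.6 → ξ₂ = 37.71 lbmol/h, ξ₁ = 105.6 lbmol/h.
Outlet amounts (n = n₀ + Σ ν·ξ):
  B: 545.9 − 2(105.6) − 2(37.71) = 259.3
  A: 0 + 1(105.6) = 105.6
  D: 0 + 1(37.71) = 37.71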